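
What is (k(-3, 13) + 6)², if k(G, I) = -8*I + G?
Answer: 10201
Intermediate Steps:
k(G, I) = G - 8*I
(k(-3, 13) + 6)² = ((-3 - 8*13) + 6)² = ((-3 - 104) + 6)² = (-107 + 6)² = (-101)² = 10201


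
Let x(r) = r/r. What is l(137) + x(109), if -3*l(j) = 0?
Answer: 1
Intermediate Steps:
x(r) = 1
l(j) = 0 (l(j) = -⅓*0 = 0)
l(137) + x(109) = 0 + 1 = 1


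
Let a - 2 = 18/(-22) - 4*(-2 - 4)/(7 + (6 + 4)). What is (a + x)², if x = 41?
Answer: 66455104/34969 ≈ 1900.4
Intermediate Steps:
a = 485/187 (a = 2 + (18/(-22) - 4*(-2 - 4)/(7 + (6 + 4))) = 2 + (18*(-1/22) - 4*(-6/(7 + 10))) = 2 + (-9/11 - 4/(17*(-⅙))) = 2 + (-9/11 - 4/(-17/6)) = 2 + (-9/11 - 4*(-6/17)) = 2 + (-9/11 + 24/17) = 2 + 111/187 = 485/187 ≈ 2.5936)
(a + x)² = (485/187 + 41)² = (8152/187)² = 66455104/34969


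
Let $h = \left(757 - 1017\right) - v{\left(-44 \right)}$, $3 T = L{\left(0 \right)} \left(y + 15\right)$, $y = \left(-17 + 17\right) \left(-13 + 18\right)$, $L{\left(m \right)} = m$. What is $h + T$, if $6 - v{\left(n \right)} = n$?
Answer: $-310$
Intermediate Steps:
$y = 0$ ($y = 0 \cdot 5 = 0$)
$v{\left(n \right)} = 6 - n$
$T = 0$ ($T = \frac{0 \left(0 + 15\right)}{3} = \frac{0 \cdot 15}{3} = \frac{1}{3} \cdot 0 = 0$)
$h = -310$ ($h = \left(757 - 1017\right) - \left(6 - -44\right) = \left(757 - 1017\right) - \left(6 + 44\right) = -260 - 50 = -310$)
$h + T = -310 + 0 = -310$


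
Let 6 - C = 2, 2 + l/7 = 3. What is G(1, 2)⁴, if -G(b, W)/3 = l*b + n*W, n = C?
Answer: 4100625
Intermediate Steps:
l = 7 (l = -14 + 7*3 = -14 + 21 = 7)
C = 4 (C = 6 - 1*2 = 6 - 2 = 4)
n = 4
G(b, W) = -21*b - 12*W (G(b, W) = -3*(7*b + 4*W) = -3*(4*W + 7*b) = -21*b - 12*W)
G(1, 2)⁴ = (-21*1 - 12*2)⁴ = (-21 - 24)⁴ = (-45)⁴ = 4100625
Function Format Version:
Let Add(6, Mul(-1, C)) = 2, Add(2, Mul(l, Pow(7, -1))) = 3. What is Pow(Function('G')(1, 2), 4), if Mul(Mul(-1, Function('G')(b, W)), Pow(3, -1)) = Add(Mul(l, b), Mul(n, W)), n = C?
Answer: 4100625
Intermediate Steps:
l = 7 (l = Add(-14, Mul(7, 3)) = Add(-14, 21) = 7)
C = 4 (C = Add(6, Mul(-1, 2)) = Add(6, -2) = 4)
n = 4
Function('G')(b, W) = Add(Mul(-21, b), Mul(-12, W)) (Function('G')(b, W) = Mul(-3, Add(Mul(7, b), Mul(4, W))) = Mul(-3, Add(Mul(4, W), Mul(7, b))) = Add(Mul(-21, b), Mul(-12, W)))
Pow(Function('G')(1, 2), 4) = Pow(Add(Mul(-21, 1), Mul(-12, 2)), 4) = Pow(Add(-21, -24), 4) = Pow(-45, 4) = 4100625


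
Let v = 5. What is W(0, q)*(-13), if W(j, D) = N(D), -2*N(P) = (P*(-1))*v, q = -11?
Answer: 715/2 ≈ 357.50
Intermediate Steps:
N(P) = 5*P/2 (N(P) = -P*(-1)*5/2 = -(-P)*5/2 = -(-5)*P/2 = 5*P/2)
W(j, D) = 5*D/2
W(0, q)*(-13) = ((5/2)*(-11))*(-13) = -55/2*(-13) = 715/2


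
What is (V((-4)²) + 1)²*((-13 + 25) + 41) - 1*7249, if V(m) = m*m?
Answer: 3493348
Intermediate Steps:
V(m) = m²
(V((-4)²) + 1)²*((-13 + 25) + 41) - 1*7249 = (((-4)²)² + 1)²*((-13 + 25) + 41) - 1*7249 = (16² + 1)²*(12 + 41) - 7249 = (256 + 1)²*53 - 7249 = 257²*53 - 7249 = 66049*53 - 7249 = 3500597 - 7249 = 3493348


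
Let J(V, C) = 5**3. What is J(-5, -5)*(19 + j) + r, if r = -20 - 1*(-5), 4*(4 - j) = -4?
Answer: 2985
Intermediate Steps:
j = 5 (j = 4 - 1/4*(-4) = 4 + 1 = 5)
J(V, C) = 125
r = -15 (r = -20 + 5 = -15)
J(-5, -5)*(19 + j) + r = 125*(19 + 5) - 15 = 125*24 - 15 = 3000 - 15 = 2985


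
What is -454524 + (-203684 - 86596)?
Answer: -744804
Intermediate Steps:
-454524 + (-203684 - 86596) = -454524 - 290280 = -744804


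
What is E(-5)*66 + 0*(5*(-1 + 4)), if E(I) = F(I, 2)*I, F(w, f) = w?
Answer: 1650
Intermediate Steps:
E(I) = I² (E(I) = I*I = I²)
E(-5)*66 + 0*(5*(-1 + 4)) = (-5)²*66 + 0*(5*(-1 + 4)) = 25*66 + 0*(5*3) = 1650 + 0*15 = 1650 + 0 = 1650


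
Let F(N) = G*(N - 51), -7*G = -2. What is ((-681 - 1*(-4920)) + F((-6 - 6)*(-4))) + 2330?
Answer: 45977/7 ≈ 6568.1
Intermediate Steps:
G = 2/7 (G = -1/7*(-2) = 2/7 ≈ 0.28571)
F(N) = -102/7 + 2*N/7 (F(N) = 2*(N - 51)/7 = 2*(-51 + N)/7 = -102/7 + 2*N/7)
((-681 - 1*(-4920)) + F((-6 - 6)*(-4))) + 2330 = ((-681 - 1*(-4920)) + (-102/7 + 2*((-6 - 6)*(-4))/7)) + 2330 = ((-681 + 4920) + (-102/7 + 2*(-12*(-4))/7)) + 2330 = (4239 + (-102/7 + (2/7)*48)) + 2330 = (4239 + (-102/7 + 96/7)) + 2330 = (4239 - 6/7) + 2330 = 29667/7 + 2330 = 45977/7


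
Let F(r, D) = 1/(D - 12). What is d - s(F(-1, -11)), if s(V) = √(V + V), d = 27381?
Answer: 27381 - I*√46/23 ≈ 27381.0 - 0.29488*I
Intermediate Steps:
F(r, D) = 1/(-12 + D)
s(V) = √2*√V (s(V) = √(2*V) = √2*√V)
d - s(F(-1, -11)) = 27381 - √2*√(1/(-12 - 11)) = 27381 - √2*√(1/(-23)) = 27381 - √2*√(-1/23) = 27381 - √2*I*√23/23 = 27381 - I*√46/23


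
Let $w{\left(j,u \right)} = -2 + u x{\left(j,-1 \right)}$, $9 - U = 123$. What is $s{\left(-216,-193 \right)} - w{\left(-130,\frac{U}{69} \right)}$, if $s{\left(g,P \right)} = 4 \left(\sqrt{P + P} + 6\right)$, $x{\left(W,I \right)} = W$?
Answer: $- \frac{4342}{23} + 4 i \sqrt{386} \approx -188.78 + 78.588 i$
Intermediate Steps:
$U = -114$ ($U = 9 - 123 = -114$)
$s{\left(g,P \right)} = 24 + 4 \sqrt{2} \sqrt{P}$ ($s{\left(g,P \right)} = 4 \left(\sqrt{2 P} + 6\right) = 4 \left(\sqrt{2} \sqrt{P} + 6\right) = 4 \left(6 + \sqrt{2} \sqrt{P}\right) = 24 + 4 \sqrt{2} \sqrt{P}$)
$w{\left(j,u \right)} = -2 + j u$ ($w{\left(j,u \right)} = -2 + u j = -2 + j u$)
$s{\left(-216,-193 \right)} - w{\left(-130,\frac{U}{69} \right)} = \left(24 + 4 \sqrt{2} \sqrt{-193}\right) - \left(-2 - 130 \left(- \frac{114}{69}\right)\right) = \left(24 + 4 \sqrt{2} i \sqrt{193}\right) - \left(-2 - 130 \left(\left(-114\right) \frac{1}{69}\right)\right) = \left(24 + 4 i \sqrt{386}\right) - \left(-2 - - \frac{4940}{23}\right) = \left(24 + 4 i \sqrt{386}\right) - \left(-2 + \frac{4940}{23}\right) = \left(24 + 4 i \sqrt{386}\right) - \frac{4894}{23} = - \frac{4342}{23} + 4 i \sqrt{386}$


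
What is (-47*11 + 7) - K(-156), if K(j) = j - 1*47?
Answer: -307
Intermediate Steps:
K(j) = -47 + j (K(j) = j - 47 = -47 + j)
(-47*11 + 7) - K(-156) = (-47*11 + 7) - (-47 - 156) = (-517 + 7) - 1*(-203) = -510 + 203 = -307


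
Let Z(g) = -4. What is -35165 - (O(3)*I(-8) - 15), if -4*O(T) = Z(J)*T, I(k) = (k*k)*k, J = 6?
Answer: -33614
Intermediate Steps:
I(k) = k³ (I(k) = k²*k = k³)
O(T) = T (O(T) = -(-1)*T = T)
-35165 - (O(3)*I(-8) - 15) = -35165 - (3*(-8)³ - 15) = -35165 - (3*(-512) - 15) = -35165 - (-1536 - 15) = -35165 - 1*(-1551) = -35165 + 1551 = -33614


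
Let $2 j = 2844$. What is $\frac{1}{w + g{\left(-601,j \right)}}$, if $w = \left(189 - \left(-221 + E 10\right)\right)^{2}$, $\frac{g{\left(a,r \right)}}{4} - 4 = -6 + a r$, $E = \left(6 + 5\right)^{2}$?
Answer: $- \frac{1}{2778496} \approx -3.5991 \cdot 10^{-7}$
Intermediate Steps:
$j = 1422$ ($j = \frac{1}{2} \cdot 2844 = 1422$)
$E = 121$ ($E = 11^{2} = 121$)
$g{\left(a,r \right)} = -8 + 4 a r$ ($g{\left(a,r \right)} = 16 + 4 \left(-6 + a r\right) = 16 + \left(-24 + 4 a r\right) = -8 + 4 a r$)
$w = 640000$ ($w = \left(189 + \left(221 - 121 \cdot 10\right)\right)^{2} = \left(189 + \left(221 - 1210\right)\right)^{2} = \left(189 - 989\right)^{2} = \left(-800\right)^{2} = 640000$)
$\frac{1}{w + g{\left(-601,j \right)}} = \frac{1}{640000 + \left(-8 + 4 \left(-601\right) 1422\right)} = \frac{1}{640000 - 3418496} = \frac{1}{-2778496} = - \frac{1}{2778496}$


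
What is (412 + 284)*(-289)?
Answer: -201144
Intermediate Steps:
(412 + 284)*(-289) = 696*(-289) = -201144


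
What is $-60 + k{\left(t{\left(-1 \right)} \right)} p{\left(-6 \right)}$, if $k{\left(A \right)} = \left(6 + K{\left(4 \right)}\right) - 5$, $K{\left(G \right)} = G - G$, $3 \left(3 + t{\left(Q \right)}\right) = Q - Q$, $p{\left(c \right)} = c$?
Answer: $-66$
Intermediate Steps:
$t{\left(Q \right)} = -3$ ($t{\left(Q \right)} = -3 + \frac{Q - Q}{3} = -3 + \frac{1}{3} \cdot 0 = -3 + 0 = -3$)
$K{\left(G \right)} = 0$
$k{\left(A \right)} = 1$ ($k{\left(A \right)} = \left(6 + 0\right) - 5 = 6 - 5 = 1$)
$-60 + k{\left(t{\left(-1 \right)} \right)} p{\left(-6 \right)} = -60 + 1 \left(-6\right) = -60 - 6 = -66$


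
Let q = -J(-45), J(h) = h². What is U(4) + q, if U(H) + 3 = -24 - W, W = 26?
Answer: -2078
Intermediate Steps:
U(H) = -53 (U(H) = -3 + (-24 - 1*26) = -3 + (-24 - 26) = -3 - 50 = -53)
q = -2025 (q = -1*(-45)² = -1*2025 = -2025)
U(4) + q = -53 - 2025 = -2078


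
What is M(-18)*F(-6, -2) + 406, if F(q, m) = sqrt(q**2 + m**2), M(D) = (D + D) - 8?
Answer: 406 - 88*sqrt(10) ≈ 127.72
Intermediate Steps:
M(D) = -8 + 2*D (M(D) = 2*D - 8 = -8 + 2*D)
F(q, m) = sqrt(m**2 + q**2)
M(-18)*F(-6, -2) + 406 = (-8 + 2*(-18))*sqrt((-2)**2 + (-6)**2) + 406 = (-8 - 36)*sqrt(4 + 36) + 406 = -88*sqrt(10) + 406 = 406 - 88*sqrt(10)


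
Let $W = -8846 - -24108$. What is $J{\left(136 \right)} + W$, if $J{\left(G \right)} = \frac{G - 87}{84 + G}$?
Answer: $\frac{3357689}{220} \approx 15262.0$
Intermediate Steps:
$J{\left(G \right)} = \frac{-87 + G}{84 + G}$
$W = 15262$ ($W = -8846 + 24108 = 15262$)
$J{\left(136 \right)} + W = \frac{-87 + 136}{84 + 136} + 15262 = \frac{1}{220} \cdot 49 + 15262 = \frac{49}{220} + 15262 = \frac{3357689}{220}$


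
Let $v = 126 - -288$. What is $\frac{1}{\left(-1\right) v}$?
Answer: $- \frac{1}{414} \approx -0.0024155$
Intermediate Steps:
$v = 414$ ($v = 126 + 288 = 414$)
$\frac{1}{\left(-1\right) v} = \frac{1}{\left(-1\right) 414} = \frac{1}{-414} = - \frac{1}{414}$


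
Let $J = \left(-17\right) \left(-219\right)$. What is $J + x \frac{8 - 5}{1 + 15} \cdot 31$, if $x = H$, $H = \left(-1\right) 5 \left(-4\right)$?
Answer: $\frac{15357}{4} \approx 3839.3$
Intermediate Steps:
$J = 3723$
$H = 20$ ($H = \left(-5\right) \left(-4\right) = 20$)
$x = 20$
$J + x \frac{8 - 5}{1 + 15} \cdot 31 = 3723 + 20 \frac{8 - 5}{1 + 15} \cdot 31 = 3723 + 20 \cdot \frac{3}{16} \cdot 31 = 3723 + \frac{15}{4} \cdot 31 = 3723 + \frac{465}{4} = \frac{15357}{4}$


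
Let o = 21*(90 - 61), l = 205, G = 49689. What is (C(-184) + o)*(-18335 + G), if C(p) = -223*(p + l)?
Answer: -127736196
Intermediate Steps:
o = 609 (o = 21*29 = 609)
C(p) = -45715 - 223*p (C(p) = -223*(p + 205) = -223*(205 + p) = -45715 - 223*p)
(C(-184) + o)*(-18335 + G) = ((-45715 - 223*(-184)) + 609)*(-18335 + 49689) = ((-45715 + 41032) + 609)*31354 = (-4683 + 609)*31354 = -4074*31354 = -127736196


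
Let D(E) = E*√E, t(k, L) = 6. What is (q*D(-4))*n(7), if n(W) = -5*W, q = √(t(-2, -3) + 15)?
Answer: 280*I*√21 ≈ 1283.1*I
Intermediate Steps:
q = √21 (q = √(6 + 15) = √21 ≈ 4.5826)
D(E) = E^(3/2)
(q*D(-4))*n(7) = (√21*(-4)^(3/2))*(-5*7) = (√21*(-8*I))*(-35) = -8*I*√21*(-35) = 280*I*√21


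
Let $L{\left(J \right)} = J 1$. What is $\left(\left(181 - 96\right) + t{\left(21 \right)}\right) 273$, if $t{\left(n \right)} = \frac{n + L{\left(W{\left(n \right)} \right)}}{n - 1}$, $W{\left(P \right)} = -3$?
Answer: $\frac{234507}{10} \approx 23451.0$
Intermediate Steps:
$L{\left(J \right)} = J$
$t{\left(n \right)} = \frac{-3 + n}{-1 + n}$ ($t{\left(n \right)} = \frac{n - 3}{n - 1} = \frac{-3 + n}{-1 + n}$)
$\left(\left(181 - 96\right) + t{\left(21 \right)}\right) 273 = \left(\left(181 - 96\right) + \frac{-3 + 21}{-1 + 21}\right) 273 = \left(85 + \frac{1}{20} \cdot 18\right) 273 = \left(85 + \frac{9}{10}\right) 273 = \frac{859}{10} \cdot 273 = \frac{234507}{10}$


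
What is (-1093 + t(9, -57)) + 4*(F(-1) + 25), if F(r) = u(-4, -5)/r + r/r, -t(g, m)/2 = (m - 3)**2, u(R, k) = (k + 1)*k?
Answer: -8269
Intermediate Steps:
u(R, k) = k*(1 + k) (u(R, k) = (1 + k)*k = k*(1 + k))
t(g, m) = -2*(-3 + m)**2 (t(g, m) = -2*(m - 3)**2 = -2*(-3 + m)**2)
F(r) = 1 + 20/r (F(r) = (-5*(1 - 5))/r + r/r = (-5*(-4))/r + 1 = 20/r + 1 = 1 + 20/r)
(-1093 + t(9, -57)) + 4*(F(-1) + 25) = (-1093 - 2*(-3 - 57)**2) + 4*((20 - 1)/(-1) + 25) = (-1093 - 2*(-60)**2) + 4*(-1*19 + 25) = (-1093 - 2*3600) + 4*(-19 + 25) = (-1093 - 7200) + 4*6 = -8293 + 24 = -8269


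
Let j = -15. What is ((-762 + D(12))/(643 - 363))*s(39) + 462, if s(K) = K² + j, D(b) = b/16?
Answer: -58119/16 ≈ -3632.4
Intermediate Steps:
D(b) = b/16 (D(b) = b*(1/16) = b/16)
s(K) = -15 + K² (s(K) = K² - 15 = -15 + K²)
((-762 + D(12))/(643 - 363))*s(39) + 462 = ((-762 + (1/16)*12)/(643 - 363))*(-15 + 39²) + 462 = ((-762 + ¾)/280)*(-15 + 1521) + 462 = -3045/4*1/280*1506 + 462 = -87/32*1506 + 462 = -65511/16 + 462 = -58119/16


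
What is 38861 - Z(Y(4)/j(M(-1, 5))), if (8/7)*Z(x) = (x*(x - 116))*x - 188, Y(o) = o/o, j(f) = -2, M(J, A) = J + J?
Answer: 2499263/64 ≈ 39051.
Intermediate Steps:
M(J, A) = 2*J
Y(o) = 1
Z(x) = -329/2 + 7*x²*(-116 + x)/8 (Z(x) = 7*((x*(x - 116))*x - 188)/8 = 7*((x*(-116 + x))*x - 188)/8 = 7*(x²*(-116 + x) - 188)/8 = 7*(-188 + x²*(-116 + x))/8 = -329/2 + 7*x²*(-116 + x)/8)
38861 - Z(Y(4)/j(M(-1, 5))) = 38861 - (-329/2 - 203*(1/(-2))²/2 + 7*(1/(-2))³/8) = 38861 - (-329/2 - 203*(1*(-½))²/2 + 7*(1*(-½))³/8) = 38861 - (-329/2 - 203*(-½)²/2 + 7*(-½)³/8) = 38861 - (-329/2 - 203/2*¼ + (7/8)*(-⅛)) = 38861 - (-329/2 - 203/8 - 7/64) = 38861 - 1*(-12159/64) = 38861 + 12159/64 = 2499263/64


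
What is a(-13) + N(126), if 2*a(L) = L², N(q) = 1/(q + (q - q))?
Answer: 5324/63 ≈ 84.508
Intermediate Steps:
N(q) = 1/q (N(q) = 1/(q + 0) = 1/q)
a(L) = L²/2
a(-13) + N(126) = (½)*(-13)² + 1/126 = (½)*169 + 1/126 = 169/2 + 1/126 = 5324/63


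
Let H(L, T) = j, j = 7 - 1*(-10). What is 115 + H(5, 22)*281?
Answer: 4892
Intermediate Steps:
j = 17 (j = 7 + 10 = 17)
H(L, T) = 17
115 + H(5, 22)*281 = 115 + 17*281 = 115 + 4777 = 4892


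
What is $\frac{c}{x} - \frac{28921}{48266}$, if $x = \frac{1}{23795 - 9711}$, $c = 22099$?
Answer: $\frac{15022421595135}{48266} \approx 3.1124 \cdot 10^{8}$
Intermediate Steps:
$x = \frac{1}{14084} \approx 7.1003 \cdot 10^{-5}$
$\frac{c}{x} - \frac{28921}{48266} = 22099 \frac{1}{\frac{1}{14084}} - \frac{28921}{48266} = 22099 \cdot 14084 - \frac{28921}{48266} = 311242316 - \frac{28921}{48266} = \frac{15022421595135}{48266}$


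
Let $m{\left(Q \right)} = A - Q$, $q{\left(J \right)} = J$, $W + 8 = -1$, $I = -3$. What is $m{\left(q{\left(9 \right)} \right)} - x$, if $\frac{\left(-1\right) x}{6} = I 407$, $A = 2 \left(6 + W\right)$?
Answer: $-7341$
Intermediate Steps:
$W = -9$ ($W = -8 - 1 = -9$)
$A = -6$ ($A = 2 \left(6 - 9\right) = 2 \left(-3\right) = -6$)
$x = 7326$ ($x = - 6 \left(\left(-3\right) 407\right) = \left(-6\right) \left(-1221\right) = 7326$)
$m{\left(Q \right)} = -6 - Q$
$m{\left(q{\left(9 \right)} \right)} - x = \left(-6 - 9\right) - 7326 = -15 - 7326 = -7341$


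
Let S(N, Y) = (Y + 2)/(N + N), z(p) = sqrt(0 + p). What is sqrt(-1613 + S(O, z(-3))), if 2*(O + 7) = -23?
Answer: sqrt(-2208271 - 37*I*sqrt(3))/37 ≈ 0.00058278 - 40.163*I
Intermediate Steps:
z(p) = sqrt(p)
O = -37/2 (O = -7 + (1/2)*(-23) = -7 - 23/2 = -37/2 ≈ -18.500)
S(N, Y) = (2 + Y)/(2*N) (S(N, Y) = (2 + Y)/((2*N)) = (2 + Y)*(1/(2*N)) = (2 + Y)/(2*N))
sqrt(-1613 + S(O, z(-3))) = sqrt(-1613 + (2 + sqrt(-3))/(2*(-37/2))) = sqrt(-1613 + (1/2)*(-2/37)*(2 + I*sqrt(3))) = sqrt(-1613 + (-2/37 - I*sqrt(3)/37)) = sqrt(-59683/37 - I*sqrt(3)/37)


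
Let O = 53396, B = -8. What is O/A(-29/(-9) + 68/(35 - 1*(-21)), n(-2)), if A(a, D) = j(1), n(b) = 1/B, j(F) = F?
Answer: 53396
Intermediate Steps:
n(b) = -⅛ (n(b) = 1/(-8) = -⅛)
A(a, D) = 1
O/A(-29/(-9) + 68/(35 - 1*(-21)), n(-2)) = 53396/1 = 53396*1 = 53396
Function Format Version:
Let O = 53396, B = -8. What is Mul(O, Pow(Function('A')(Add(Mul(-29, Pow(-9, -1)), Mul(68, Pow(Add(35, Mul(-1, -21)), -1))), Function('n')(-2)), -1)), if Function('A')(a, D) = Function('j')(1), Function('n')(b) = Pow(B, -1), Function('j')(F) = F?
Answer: 53396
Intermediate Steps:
Function('n')(b) = Rational(-1, 8) (Function('n')(b) = Pow(-8, -1) = Rational(-1, 8))
Function('A')(a, D) = 1
Mul(O, Pow(Function('A')(Add(Mul(-29, Pow(-9, -1)), Mul(68, Pow(Add(35, Mul(-1, -21)), -1))), Function('n')(-2)), -1)) = Mul(53396, Pow(1, -1)) = Mul(53396, 1) = 53396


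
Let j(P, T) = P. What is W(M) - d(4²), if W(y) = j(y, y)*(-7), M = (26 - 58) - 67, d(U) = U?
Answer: 677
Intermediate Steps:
M = -99 (M = -32 - 67 = -99)
W(y) = -7*y (W(y) = y*(-7) = -7*y)
W(M) - d(4²) = -7*(-99) - 1*4² = 693 - 1*16 = 693 - 16 = 677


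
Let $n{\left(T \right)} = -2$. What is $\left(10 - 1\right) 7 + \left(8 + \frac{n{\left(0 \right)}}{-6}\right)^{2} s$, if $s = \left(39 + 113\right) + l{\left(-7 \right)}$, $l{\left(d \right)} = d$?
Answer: $\frac{91192}{9} \approx 10132.0$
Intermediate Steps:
$s = 145$ ($s = \left(39 + 113\right) - 7 = 152 - 7 = 145$)
$\left(10 - 1\right) 7 + \left(8 + \frac{n{\left(0 \right)}}{-6}\right)^{2} s = \left(10 - 1\right) 7 + \left(8 - \frac{2}{-6}\right)^{2} \cdot 145 = 9 \cdot 7 + \left(8 - - \frac{1}{3}\right)^{2} \cdot 145 = 63 + \left(8 + \frac{1}{3}\right)^{2} \cdot 145 = 63 + \left(\frac{25}{3}\right)^{2} \cdot 145 = 63 + \frac{625}{9} \cdot 145 = 63 + \frac{90625}{9} = \frac{91192}{9}$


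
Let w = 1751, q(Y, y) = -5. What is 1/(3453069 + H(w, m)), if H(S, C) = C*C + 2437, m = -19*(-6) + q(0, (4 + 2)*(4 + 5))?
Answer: 1/3467387 ≈ 2.8840e-7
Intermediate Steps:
m = 109 (m = -19*(-6) - 5 = 114 - 5 = 109)
H(S, C) = 2437 + C² (H(S, C) = C² + 2437 = 2437 + C²)
1/(3453069 + H(w, m)) = 1/(3453069 + (2437 + 109²)) = 1/(3453069 + (2437 + 11881)) = 1/(3453069 + 14318) = 1/3467387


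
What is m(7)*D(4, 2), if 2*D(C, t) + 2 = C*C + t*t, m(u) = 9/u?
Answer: 81/7 ≈ 11.571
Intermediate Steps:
D(C, t) = -1 + C**2/2 + t**2/2 (D(C, t) = -1 + (C*C + t*t)/2 = -1 + (C**2 + t**2)/2 = -1 + (C**2/2 + t**2/2) = -1 + C**2/2 + t**2/2)
m(7)*D(4, 2) = (9/7)*(-1 + (1/2)*4**2 + (1/2)*2**2) = (9*(1/7))*(-1 + (1/2)*16 + (1/2)*4) = 9*(-1 + 8 + 2)/7 = (9/7)*9 = 81/7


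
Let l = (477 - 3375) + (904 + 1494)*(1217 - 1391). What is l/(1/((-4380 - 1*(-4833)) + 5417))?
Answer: -2466280500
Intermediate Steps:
l = -420150 (l = -2898 + 2398*(-174) = -2898 - 417252 = -420150)
l/(1/((-4380 - 1*(-4833)) + 5417)) = -(435695550 + 2030584950) = -420150/(1/((-4380 + 4833) + 5417)) = -420150/(1/(453 + 5417)) = -420150/(1/5870) = -420150/1/5870 = -420150*5870 = -2466280500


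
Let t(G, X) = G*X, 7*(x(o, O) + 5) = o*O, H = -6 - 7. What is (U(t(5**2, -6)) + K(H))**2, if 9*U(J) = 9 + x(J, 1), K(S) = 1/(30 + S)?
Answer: 4044121/1147041 ≈ 3.5257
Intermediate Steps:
H = -13
x(o, O) = -5 + O*o/7 (x(o, O) = -5 + (o*O)/7 = -5 + (O*o)/7 = -5 + O*o/7)
U(J) = 4/9 + J/63 (U(J) = (9 + (-5 + (1/7)*1*J))/9 = (9 + (-5 + J/7))/9 = (4 + J/7)/9 = 4/9 + J/63)
(U(t(5**2, -6)) + K(H))**2 = ((4/9 + (5**2*(-6))/63) + 1/(30 - 13))**2 = ((4/9 + (25*(-6))/63) + 1/17)**2 = ((4/9 + (1/63)*(-150)) + 1/17)**2 = ((4/9 - 50/21) + 1/17)**2 = (-122/63 + 1/17)**2 = (-2011/1071)**2 = 4044121/1147041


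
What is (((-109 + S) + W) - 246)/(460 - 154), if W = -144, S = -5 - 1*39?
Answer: -181/102 ≈ -1.7745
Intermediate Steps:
S = -44 (S = -5 - 39 = -44)
(((-109 + S) + W) - 246)/(460 - 154) = (((-109 - 44) - 144) - 246)/(460 - 154) = ((-153 - 144) - 246)/306 = (-297 - 246)*(1/306) = -543*1/306 = -181/102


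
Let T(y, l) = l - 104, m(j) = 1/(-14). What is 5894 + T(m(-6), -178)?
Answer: 5612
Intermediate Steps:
m(j) = -1/14
T(y, l) = -104 + l
5894 + T(m(-6), -178) = 5894 + (-104 - 178) = 5894 - 282 = 5612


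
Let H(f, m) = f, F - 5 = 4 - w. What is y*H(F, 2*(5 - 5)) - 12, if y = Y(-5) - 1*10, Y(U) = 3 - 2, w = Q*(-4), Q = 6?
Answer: -309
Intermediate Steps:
w = -24 (w = 6*(-4) = -24)
Y(U) = 1
F = 33 (F = 5 + (4 - 1*(-24)) = 5 + (4 + 24) = 5 + 28 = 33)
y = -9 (y = 1 - 1*10 = 1 - 10 = -9)
y*H(F, 2*(5 - 5)) - 12 = -9*33 - 12 = -297 - 12 = -309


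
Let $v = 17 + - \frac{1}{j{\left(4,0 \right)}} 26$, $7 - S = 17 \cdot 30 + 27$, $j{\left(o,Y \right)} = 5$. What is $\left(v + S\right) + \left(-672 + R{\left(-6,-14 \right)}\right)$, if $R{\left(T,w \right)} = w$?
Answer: $- \frac{6021}{5} \approx -1204.2$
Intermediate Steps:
$S = -530$ ($S = 7 - \left(17 \cdot 30 + 27\right) = 7 - \left(510 + 27\right) = 7 - 537 = -530$)
$v = \frac{59}{5}$ ($v = 17 + - \frac{1}{5} \cdot 26 = 17 + \left(-1\right) \frac{1}{5} \cdot 26 = 17 - \frac{26}{5} = \frac{59}{5} \approx 11.8$)
$\left(v + S\right) + \left(-672 + R{\left(-6,-14 \right)}\right) = \left(\frac{59}{5} - 530\right) - 686 = - \frac{2591}{5} - 686 = - \frac{6021}{5}$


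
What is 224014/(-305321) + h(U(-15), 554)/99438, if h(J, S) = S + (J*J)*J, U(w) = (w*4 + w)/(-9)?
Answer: -592100979421/819733759146 ≈ -0.72231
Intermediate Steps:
U(w) = -5*w/9 (U(w) = (4*w + w)*(-⅑) = (5*w)*(-⅑) = -5*w/9)
h(J, S) = S + J³ (h(J, S) = S + J²*J = S + J³)
224014/(-305321) + h(U(-15), 554)/99438 = 224014/(-305321) + (554 + (-5/9*(-15))³)/99438 = 224014*(-1/305321) + (554 + (25/3)³)*(1/99438) = -224014/305321 + (554 + 15625/27)*(1/99438) = -224014/305321 + (30583/27)*(1/99438) = -224014/305321 + 30583/2684826 = -592100979421/819733759146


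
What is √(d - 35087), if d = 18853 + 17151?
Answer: √917 ≈ 30.282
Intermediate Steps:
d = 36004
√(d - 35087) = √(36004 - 35087) = √917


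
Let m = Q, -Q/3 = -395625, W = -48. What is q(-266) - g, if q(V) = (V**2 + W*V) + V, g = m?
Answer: -1103617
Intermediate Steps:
Q = 1186875 (Q = -3*(-395625) = 1186875)
m = 1186875
g = 1186875
q(V) = V**2 - 47*V (q(V) = (V**2 - 48*V) + V = V**2 - 47*V)
q(-266) - g = -266*(-47 - 266) - 1*1186875 = -266*(-313) - 1186875 = 83258 - 1186875 = -1103617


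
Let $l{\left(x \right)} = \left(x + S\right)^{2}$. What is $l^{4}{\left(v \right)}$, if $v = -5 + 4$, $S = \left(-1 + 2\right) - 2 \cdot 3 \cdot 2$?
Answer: $429981696$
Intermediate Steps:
$S = -11$ ($S = 1 - 6 \cdot 2 = 1 - 12 = -11$)
$v = -1$
$l{\left(x \right)} = \left(-11 + x\right)^{2}$ ($l{\left(x \right)} = \left(x - 11\right)^{2} = \left(-11 + x\right)^{2}$)
$l^{4}{\left(v \right)} = \left(\left(-11 - 1\right)^{2}\right)^{4} = \left(\left(-12\right)^{2}\right)^{4} = 144^{4} = 429981696$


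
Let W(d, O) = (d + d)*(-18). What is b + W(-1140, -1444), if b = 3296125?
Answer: 3337165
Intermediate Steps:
W(d, O) = -36*d (W(d, O) = (2*d)*(-18) = -36*d)
b + W(-1140, -1444) = 3296125 - 36*(-1140) = 3296125 + 41040 = 3337165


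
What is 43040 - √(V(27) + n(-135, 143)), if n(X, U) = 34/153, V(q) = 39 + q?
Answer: 43040 - 2*√149/3 ≈ 43032.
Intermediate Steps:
n(X, U) = 2/9 (n(X, U) = 34*(1/153) = 2/9)
43040 - √(V(27) + n(-135, 143)) = 43040 - √((39 + 27) + 2/9) = 43040 - √(66 + 2/9) = 43040 - √(596/9) = 43040 - 2*√149/3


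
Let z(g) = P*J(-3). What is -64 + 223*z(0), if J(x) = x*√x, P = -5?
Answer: -64 + 3345*I*√3 ≈ -64.0 + 5793.7*I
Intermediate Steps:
J(x) = x^(3/2)
z(g) = 15*I*√3 (z(g) = -(-15)*I*√3 = 15*I*√3)
-64 + 223*z(0) = -64 + 223*(15*I*√3) = -64 + 3345*I*√3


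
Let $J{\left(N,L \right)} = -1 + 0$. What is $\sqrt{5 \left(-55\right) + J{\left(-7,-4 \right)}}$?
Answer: $2 i \sqrt{69} \approx 16.613 i$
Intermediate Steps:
$J{\left(N,L \right)} = -1$
$\sqrt{5 \left(-55\right) + J{\left(-7,-4 \right)}} = \sqrt{5 \left(-55\right) - 1} = \sqrt{-275 - 1} = \sqrt{-276} = 2 i \sqrt{69}$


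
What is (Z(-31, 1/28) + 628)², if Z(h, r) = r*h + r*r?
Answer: 241557505225/614656 ≈ 3.9300e+5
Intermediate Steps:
Z(h, r) = r² + h*r (Z(h, r) = h*r + r² = r² + h*r)
(Z(-31, 1/28) + 628)² = ((-31 + 1/28)/28 + 628)² = ((1/28)*(-867/28) + 628)² = (-867/784 + 628)² = (491485/784)² = 241557505225/614656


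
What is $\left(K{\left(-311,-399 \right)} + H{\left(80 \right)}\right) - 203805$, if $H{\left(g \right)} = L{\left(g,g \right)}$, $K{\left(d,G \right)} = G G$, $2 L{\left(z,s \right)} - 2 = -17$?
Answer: $- \frac{89223}{2} \approx -44612.0$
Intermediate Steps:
$L{\left(z,s \right)} = - \frac{15}{2}$ ($L{\left(z,s \right)} = 1 + \frac{1}{2} \left(-17\right) = 1 - \frac{17}{2} = - \frac{15}{2}$)
$K{\left(d,G \right)} = G^{2}$
$H{\left(g \right)} = - \frac{15}{2}$
$\left(K{\left(-311,-399 \right)} + H{\left(80 \right)}\right) - 203805 = \left(\left(-399\right)^{2} - \frac{15}{2}\right) - 203805 = \left(159201 - \frac{15}{2}\right) - 203805 = \frac{318387}{2} - 203805 = - \frac{89223}{2}$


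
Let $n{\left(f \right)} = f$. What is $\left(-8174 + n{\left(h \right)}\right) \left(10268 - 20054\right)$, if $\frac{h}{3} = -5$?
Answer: $80137554$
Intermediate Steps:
$h = -15$ ($h = 3 \left(-5\right) = -15$)
$\left(-8174 + n{\left(h \right)}\right) \left(10268 - 20054\right) = \left(-8174 - 15\right) \left(10268 - 20054\right) = \left(-8189\right) \left(-9786\right) = 80137554$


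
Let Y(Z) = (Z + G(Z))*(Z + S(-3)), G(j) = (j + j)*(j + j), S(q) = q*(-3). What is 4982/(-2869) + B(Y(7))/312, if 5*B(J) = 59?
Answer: -7602649/4475640 ≈ -1.6987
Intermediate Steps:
S(q) = -3*q
G(j) = 4*j**2 (G(j) = (2*j)*(2*j) = 4*j**2)
Y(Z) = (9 + Z)*(Z + 4*Z**2) (Y(Z) = (Z + 4*Z**2)*(Z - 3*(-3)) = (Z + 4*Z**2)*(Z + 9) = (Z + 4*Z**2)*(9 + Z) = (9 + Z)*(Z + 4*Z**2))
B(J) = 59/5 (B(J) = (1/5)*59 = 59/5)
4982/(-2869) + B(Y(7))/312 = 4982/(-2869) + (59/5)/312 = 4982*(-1/2869) + (59/5)*(1/312) = -4982/2869 + 59/1560 = -7602649/4475640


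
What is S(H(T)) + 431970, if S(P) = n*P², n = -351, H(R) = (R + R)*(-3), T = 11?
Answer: -1096986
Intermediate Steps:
H(R) = -6*R (H(R) = (2*R)*(-3) = -6*R)
S(P) = -351*P²
S(H(T)) + 431970 = -351*(-6*11)² + 431970 = -351*(-66)² + 431970 = -351*4356 + 431970 = -1528956 + 431970 = -1096986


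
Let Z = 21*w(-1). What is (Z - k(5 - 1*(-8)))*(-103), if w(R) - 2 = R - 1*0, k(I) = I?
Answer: -824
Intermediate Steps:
w(R) = 2 + R (w(R) = 2 + (R - 1*0) = 2 + (R + 0) = 2 + R)
Z = 21 (Z = 21*(2 - 1) = 21*1 = 21)
(Z - k(5 - 1*(-8)))*(-103) = (21 - (5 - 1*(-8)))*(-103) = (21 - (5 + 8))*(-103) = (21 - 1*13)*(-103) = (21 - 13)*(-103) = 8*(-103) = -824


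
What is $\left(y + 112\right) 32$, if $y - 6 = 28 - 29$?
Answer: $3744$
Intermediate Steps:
$y = 5$ ($y = 6 + \left(28 - 29\right) = 6 - 1 = 5$)
$\left(y + 112\right) 32 = \left(5 + 112\right) 32 = 117 \cdot 32 = 3744$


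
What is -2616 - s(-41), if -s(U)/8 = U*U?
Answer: 10832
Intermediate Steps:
s(U) = -8*U² (s(U) = -8*U*U = -8*U²)
-2616 - s(-41) = -2616 - (-8)*(-41)² = -2616 - (-8)*1681 = -2616 - 1*(-13448) = -2616 + 13448 = 10832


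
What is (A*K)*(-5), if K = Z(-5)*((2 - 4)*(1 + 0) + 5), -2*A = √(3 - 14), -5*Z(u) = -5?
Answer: 15*I*√11/2 ≈ 24.875*I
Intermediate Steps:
Z(u) = 1 (Z(u) = -⅕*(-5) = 1)
A = -I*√11/2 (A = -√(3 - 14)/2 = -I*√11/2 ≈ -1.6583*I)
K = 3 (K = 1*((2 - 4)*(1 + 0) + 5) = 1*(-2*1 + 5) = 1*(-2 + 5) = 1*3 = 3)
(A*K)*(-5) = (-I*√11/2*3)*(-5) = -3*I*√11/2*(-5) = 15*I*√11/2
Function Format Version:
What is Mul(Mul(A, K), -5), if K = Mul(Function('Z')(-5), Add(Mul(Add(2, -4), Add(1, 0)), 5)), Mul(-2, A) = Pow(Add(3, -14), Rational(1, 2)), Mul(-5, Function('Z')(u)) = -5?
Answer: Mul(Rational(15, 2), I, Pow(11, Rational(1, 2))) ≈ Mul(24.875, I)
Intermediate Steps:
Function('Z')(u) = 1 (Function('Z')(u) = Mul(Rational(-1, 5), -5) = 1)
A = Mul(Rational(-1, 2), I, Pow(11, Rational(1, 2))) (A = Mul(Rational(-1, 2), Pow(Add(3, -14), Rational(1, 2))) = Mul(Rational(-1, 2), Pow(-11, Rational(1, 2))) = Mul(Rational(-1, 2), Mul(I, Pow(11, Rational(1, 2)))) = Mul(Rational(-1, 2), I, Pow(11, Rational(1, 2))) ≈ Mul(-1.6583, I))
K = 3 (K = Mul(1, Add(Mul(Add(2, -4), Add(1, 0)), 5)) = Mul(1, Add(Mul(-2, 1), 5)) = Mul(1, Add(-2, 5)) = Mul(1, 3) = 3)
Mul(Mul(A, K), -5) = Mul(Mul(Mul(Rational(-1, 2), I, Pow(11, Rational(1, 2))), 3), -5) = Mul(Mul(Rational(-3, 2), I, Pow(11, Rational(1, 2))), -5) = Mul(Rational(15, 2), I, Pow(11, Rational(1, 2)))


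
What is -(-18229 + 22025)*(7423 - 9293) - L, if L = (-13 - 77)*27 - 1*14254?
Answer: 7115204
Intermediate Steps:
L = -16684 (L = -90*27 - 14254 = -2430 - 14254 = -16684)
-(-18229 + 22025)*(7423 - 9293) - L = -(-18229 + 22025)*(7423 - 9293) - 1*(-16684) = -3796*(-1870) + 16684 = -1*(-7098520) + 16684 = 7098520 + 16684 = 7115204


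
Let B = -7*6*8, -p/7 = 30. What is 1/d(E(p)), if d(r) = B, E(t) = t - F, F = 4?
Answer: -1/336 ≈ -0.0029762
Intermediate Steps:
p = -210 (p = -7*30 = -210)
E(t) = -4 + t (E(t) = t - 1*4 = t - 4 = -4 + t)
B = -336 (B = -42*8 = -336)
d(r) = -336
1/d(E(p)) = 1/(-336) = -1/336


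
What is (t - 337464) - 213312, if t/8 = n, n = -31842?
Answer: -805512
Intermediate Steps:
t = -254736 (t = 8*(-31842) = -254736)
(t - 337464) - 213312 = (-254736 - 337464) - 213312 = -592200 - 213312 = -805512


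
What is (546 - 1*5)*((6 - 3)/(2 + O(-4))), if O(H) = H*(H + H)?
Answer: 1623/34 ≈ 47.735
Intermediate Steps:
O(H) = 2*H² (O(H) = H*(2*H) = 2*H²)
(546 - 1*5)*((6 - 3)/(2 + O(-4))) = (546 - 1*5)*((6 - 3)/(2 + 2*(-4)²)) = (546 - 5)*(3/(2 + 2*16)) = 541*(3/(2 + 32)) = 541*(3/34) = 1623/34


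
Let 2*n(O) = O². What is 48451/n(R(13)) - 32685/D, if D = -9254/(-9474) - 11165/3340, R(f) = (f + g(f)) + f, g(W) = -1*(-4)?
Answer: 9380859574427/673819650 ≈ 13922.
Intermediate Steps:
g(W) = 4
R(f) = 4 + 2*f (R(f) = (f + 4) + f = (4 + f) + f = 4 + 2*f)
D = -7486885/3164316 (D = -9254*(-1/9474) - 11165*1/3340 = 4627/4737 - 2233/668 = -7486885/3164316 ≈ -2.3660)
n(O) = O²/2
48451/n(R(13)) - 32685/D = 48451/(((4 + 2*13)²/2)) - 32685/(-7486885/3164316) = 48451/(((4 + 26)²/2)) - 32685*(-3164316/7486885) = 48451/(((½)*30²)) + 20685133692/1497377 = 48451/(((½)*900)) + 20685133692/1497377 = 48451/450 + 20685133692/1497377 = 9380859574427/673819650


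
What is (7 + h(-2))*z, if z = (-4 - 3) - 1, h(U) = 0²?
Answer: -56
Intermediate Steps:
h(U) = 0
z = -8 (z = -7 - 1 = -8)
(7 + h(-2))*z = (7 + 0)*(-8) = 7*(-8) = -56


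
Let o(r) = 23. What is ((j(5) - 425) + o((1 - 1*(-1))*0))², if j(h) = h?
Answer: 157609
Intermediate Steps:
((j(5) - 425) + o((1 - 1*(-1))*0))² = ((5 - 425) + 23)² = (-420 + 23)² = (-397)² = 157609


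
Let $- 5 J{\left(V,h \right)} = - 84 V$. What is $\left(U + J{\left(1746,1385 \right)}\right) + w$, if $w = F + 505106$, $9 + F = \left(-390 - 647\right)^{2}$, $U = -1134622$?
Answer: $\frac{2375884}{5} \approx 4.7518 \cdot 10^{5}$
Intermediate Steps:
$J{\left(V,h \right)} = \frac{84 V}{5}$ ($J{\left(V,h \right)} = - \frac{\left(-84\right) V}{5} = \frac{84 V}{5}$)
$F = 1075360$ ($F = -9 + \left(-390 - 647\right)^{2} = -9 + \left(-1037\right)^{2} = -9 + 1075369 = 1075360$)
$w = 1580466$ ($w = 1075360 + 505106 = 1580466$)
$\left(U + J{\left(1746,1385 \right)}\right) + w = \left(-1134622 + \frac{84}{5} \cdot 1746\right) + 1580466 = \left(-1134622 + \frac{146664}{5}\right) + 1580466 = - \frac{5526446}{5} + 1580466 = \frac{2375884}{5}$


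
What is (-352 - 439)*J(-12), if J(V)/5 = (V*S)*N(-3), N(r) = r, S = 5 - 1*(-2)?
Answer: -996660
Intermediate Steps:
S = 7 (S = 5 + 2 = 7)
J(V) = -105*V (J(V) = 5*((V*7)*(-3)) = 5*((7*V)*(-3)) = 5*(-21*V) = -105*V)
(-352 - 439)*J(-12) = (-352 - 439)*(-105*(-12)) = -791*1260 = -996660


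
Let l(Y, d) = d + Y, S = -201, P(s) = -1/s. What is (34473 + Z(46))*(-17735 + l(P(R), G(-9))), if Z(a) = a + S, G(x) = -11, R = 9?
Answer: -5481099370/9 ≈ -6.0901e+8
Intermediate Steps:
Z(a) = -201 + a (Z(a) = a - 201 = -201 + a)
l(Y, d) = Y + d
(34473 + Z(46))*(-17735 + l(P(R), G(-9))) = (34473 + (-201 + 46))*(-17735 + (-1/9 - 11)) = (34473 - 155)*(-17735 + (-1*⅑ - 11)) = 34318*(-17735 + (-⅑ - 11)) = 34318*(-17735 - 100/9) = 34318*(-159715/9) = -5481099370/9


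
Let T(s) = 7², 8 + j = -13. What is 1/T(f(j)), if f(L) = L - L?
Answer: 1/49 ≈ 0.020408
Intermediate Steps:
j = -21 (j = -8 - 13 = -21)
f(L) = 0
T(s) = 49
1/T(f(j)) = 1/49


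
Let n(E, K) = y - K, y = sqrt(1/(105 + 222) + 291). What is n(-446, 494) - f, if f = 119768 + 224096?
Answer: -344358 + 7*sqrt(635034)/327 ≈ -3.4434e+5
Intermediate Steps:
f = 343864
y = 7*sqrt(635034)/327 (y = sqrt(1/327 + 291) = sqrt(95158/327) = 7*sqrt(635034)/327 ≈ 17.059)
n(E, K) = -K + 7*sqrt(635034)/327 (n(E, K) = 7*sqrt(635034)/327 - K = -K + 7*sqrt(635034)/327)
n(-446, 494) - f = (-1*494 + 7*sqrt(635034)/327) - 1*343864 = (-494 + 7*sqrt(635034)/327) - 343864 = -344358 + 7*sqrt(635034)/327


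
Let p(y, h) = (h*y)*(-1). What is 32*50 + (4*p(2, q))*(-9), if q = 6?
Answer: 2032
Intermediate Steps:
p(y, h) = -h*y
32*50 + (4*p(2, q))*(-9) = 32*50 + (4*(-1*6*2))*(-9) = 1600 + (4*(-12))*(-9) = 1600 - 48*(-9) = 1600 + 432 = 2032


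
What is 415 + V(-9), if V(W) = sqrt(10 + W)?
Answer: 416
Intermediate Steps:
415 + V(-9) = 415 + sqrt(10 - 9) = 415 + sqrt(1) = 415 + 1 = 416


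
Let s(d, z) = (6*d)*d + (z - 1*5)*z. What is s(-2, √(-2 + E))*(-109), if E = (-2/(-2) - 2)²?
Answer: -2507 + 545*I ≈ -2507.0 + 545.0*I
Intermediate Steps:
E = 1 (E = (-2*(-½) - 2)² = (1 - 2)² = (-1)² = 1)
s(d, z) = 6*d² + z*(-5 + z) (s(d, z) = 6*d² + (z - 5)*z = 6*d² + (-5 + z)*z = 6*d² + z*(-5 + z))
s(-2, √(-2 + E))*(-109) = ((√(-2 + 1))² - 5*√(-2 + 1) + 6*(-2)²)*(-109) = ((√(-1))² - 5*I + 6*4)*(-109) = (I² - 5*I + 24)*(-109) = (-1 - 5*I + 24)*(-109) = (23 - 5*I)*(-109) = -2507 + 545*I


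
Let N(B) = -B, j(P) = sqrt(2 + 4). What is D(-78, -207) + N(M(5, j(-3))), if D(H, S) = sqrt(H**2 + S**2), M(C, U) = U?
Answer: -sqrt(6) + 3*sqrt(5437) ≈ 218.76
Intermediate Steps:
j(P) = sqrt(6)
D(-78, -207) + N(M(5, j(-3))) = sqrt((-78)**2 + (-207)**2) - sqrt(6) = sqrt(6084 + 42849) - sqrt(6) = sqrt(48933) - sqrt(6) = 3*sqrt(5437) - sqrt(6) = -sqrt(6) + 3*sqrt(5437)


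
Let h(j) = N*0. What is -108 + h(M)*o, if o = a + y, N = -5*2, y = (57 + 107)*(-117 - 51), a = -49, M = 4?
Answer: -108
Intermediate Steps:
y = -27552 (y = 164*(-168) = -27552)
N = -10
h(j) = 0 (h(j) = -10*0 = 0)
o = -27601 (o = -49 - 27552 = -27601)
-108 + h(M)*o = -108 + 0*(-27601) = -108 + 0 = -108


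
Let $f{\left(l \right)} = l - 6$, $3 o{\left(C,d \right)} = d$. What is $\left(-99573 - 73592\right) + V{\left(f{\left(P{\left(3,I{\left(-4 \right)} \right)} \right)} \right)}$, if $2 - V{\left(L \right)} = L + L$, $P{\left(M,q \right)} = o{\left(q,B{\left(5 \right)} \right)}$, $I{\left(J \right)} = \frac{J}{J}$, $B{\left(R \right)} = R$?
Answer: $- \frac{519463}{3} \approx -1.7315 \cdot 10^{5}$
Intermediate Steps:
$I{\left(J \right)} = 1$
$o{\left(C,d \right)} = \frac{d}{3}$
$P{\left(M,q \right)} = \frac{5}{3}$ ($P{\left(M,q \right)} = \frac{1}{3} \cdot 5 = \frac{5}{3}$)
$f{\left(l \right)} = -6 + l$
$V{\left(L \right)} = 2 - 2 L$ ($V{\left(L \right)} = 2 - \left(L + L\right) = 2 - 2 L$)
$\left(-99573 - 73592\right) + V{\left(f{\left(P{\left(3,I{\left(-4 \right)} \right)} \right)} \right)} = \left(-99573 - 73592\right) - \left(-2 + 2 \left(-6 + \frac{5}{3}\right)\right) = -173165 + \left(2 - - \frac{26}{3}\right) = -173165 + \left(2 + \frac{26}{3}\right) = -173165 + \frac{32}{3} = - \frac{519463}{3}$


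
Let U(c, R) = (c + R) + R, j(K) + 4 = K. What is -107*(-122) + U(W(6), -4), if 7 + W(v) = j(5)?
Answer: 13040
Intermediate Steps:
j(K) = -4 + K
W(v) = -6 (W(v) = -7 + (-4 + 5) = -7 + 1 = -6)
U(c, R) = c + 2*R (U(c, R) = (R + c) + R = c + 2*R)
-107*(-122) + U(W(6), -4) = -107*(-122) + (-6 + 2*(-4)) = 13054 + (-6 - 8) = 13054 - 14 = 13040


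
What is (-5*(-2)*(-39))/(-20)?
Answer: 39/2 ≈ 19.500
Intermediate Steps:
(-5*(-2)*(-39))/(-20) = (10*(-39))*(-1/20) = -390*(-1/20) = 39/2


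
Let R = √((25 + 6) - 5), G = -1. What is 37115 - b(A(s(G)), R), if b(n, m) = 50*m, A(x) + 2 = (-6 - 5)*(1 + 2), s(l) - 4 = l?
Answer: 37115 - 50*√26 ≈ 36860.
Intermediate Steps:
s(l) = 4 + l
A(x) = -35 (A(x) = -2 + (-6 - 5)*(1 + 2) = -2 - 11*3 = -2 - 33 = -35)
R = √26 (R = √(31 - 5) = √26 ≈ 5.0990)
37115 - b(A(s(G)), R) = 37115 - 50*√26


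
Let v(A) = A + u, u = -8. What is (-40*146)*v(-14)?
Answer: 128480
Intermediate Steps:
v(A) = -8 + A (v(A) = A - 8 = -8 + A)
(-40*146)*v(-14) = (-40*146)*(-8 - 14) = -5840*(-22) = 128480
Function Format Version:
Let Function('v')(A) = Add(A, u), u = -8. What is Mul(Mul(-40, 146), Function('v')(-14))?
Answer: 128480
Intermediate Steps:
Function('v')(A) = Add(-8, A) (Function('v')(A) = Add(A, -8) = Add(-8, A))
Mul(Mul(-40, 146), Function('v')(-14)) = Mul(Mul(-40, 146), Add(-8, -14)) = Mul(-5840, -22) = 128480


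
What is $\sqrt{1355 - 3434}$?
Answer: $3 i \sqrt{231} \approx 45.596 i$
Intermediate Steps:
$\sqrt{1355 - 3434} = \sqrt{-2079} = 3 i \sqrt{231}$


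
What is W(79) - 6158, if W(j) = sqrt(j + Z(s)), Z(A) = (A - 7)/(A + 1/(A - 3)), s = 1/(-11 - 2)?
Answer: -6158 + sqrt(4219919)/209 ≈ -6148.2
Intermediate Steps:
s = -1/13 (s = 1/(-13) = -1/13 ≈ -0.076923)
Z(A) = (-7 + A)/(A + 1/(-3 + A))
W(j) = sqrt(3680/209 + j) (W(j) = sqrt(j + (21 + (-1/13)**2 - 10*(-1/13))/(1 + (-1/13)**2 - 3*(-1/13))) = sqrt(j + (21 + 1/169 + 10/13)/(1 + 1/169 + 3/13)) = sqrt(j + (3680/169)/(209/169)) = sqrt(j + (169/209)*(3680/169)) = sqrt(j + 3680/209) = sqrt(3680/209 + j))
W(79) - 6158 = sqrt(769120 + 43681*79)/209 - 6158 = sqrt(769120 + 3450799)/209 - 6158 = sqrt(4219919)/209 - 6158 = -6158 + sqrt(4219919)/209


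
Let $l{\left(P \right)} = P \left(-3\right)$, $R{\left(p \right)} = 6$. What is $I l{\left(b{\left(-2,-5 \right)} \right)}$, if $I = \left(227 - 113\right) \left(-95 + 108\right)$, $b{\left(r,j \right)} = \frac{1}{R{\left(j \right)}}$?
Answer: $-741$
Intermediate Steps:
$b{\left(r,j \right)} = \frac{1}{6}$
$l{\left(P \right)} = - 3 P$
$I = 1482$ ($I = 114 \cdot 13 = 1482$)
$I l{\left(b{\left(-2,-5 \right)} \right)} = 1482 \left(\left(-3\right) \frac{1}{6}\right) = 1482 \left(- \frac{1}{2}\right) = -741$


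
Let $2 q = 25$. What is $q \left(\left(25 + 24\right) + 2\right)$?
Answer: $\frac{1275}{2} \approx 637.5$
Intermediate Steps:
$q = \frac{25}{2}$ ($q = \frac{1}{2} \cdot 25 = \frac{25}{2} \approx 12.5$)
$q \left(\left(25 + 24\right) + 2\right) = \frac{25 \left(\left(25 + 24\right) + 2\right)}{2} = \frac{25 \left(49 + 2\right)}{2} = \frac{25}{2} \cdot 51 = \frac{1275}{2}$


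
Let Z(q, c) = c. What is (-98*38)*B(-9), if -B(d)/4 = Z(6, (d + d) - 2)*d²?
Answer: -24131520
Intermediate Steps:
B(d) = -4*d²*(-2 + 2*d) (B(d) = -4*((d + d) - 2)*d² = -4*(2*d - 2)*d² = -4*(-2 + 2*d)*d² = -4*d²*(-2 + 2*d))
(-98*38)*B(-9) = (-98*38)*(8*(-9)²*(1 - 1*(-9))) = -29792*81*(1 + 9) = -29792*81*10 = -3724*6480 = -24131520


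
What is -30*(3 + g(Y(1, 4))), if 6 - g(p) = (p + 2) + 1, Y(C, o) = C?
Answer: -150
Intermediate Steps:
g(p) = 3 - p (g(p) = 6 - ((p + 2) + 1) = 6 - ((2 + p) + 1) = 6 - (3 + p) = 6 + (-3 - p) = 3 - p)
-30*(3 + g(Y(1, 4))) = -30*(3 + (3 - 1*1)) = -30*(3 + (3 - 1)) = -30*(3 + 2) = -30*5 = -150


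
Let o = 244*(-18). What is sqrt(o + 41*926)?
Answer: sqrt(33574) ≈ 183.23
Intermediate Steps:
o = -4392
sqrt(o + 41*926) = sqrt(-4392 + 41*926) = sqrt(-4392 + 37966) = sqrt(33574)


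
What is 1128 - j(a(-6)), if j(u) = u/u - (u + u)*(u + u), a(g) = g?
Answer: 1271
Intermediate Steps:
j(u) = 1 - 4*u² (j(u) = 1 - 2*u*2*u = 1 - 4*u²)
1128 - j(a(-6)) = 1128 - (1 - 4*(-6)²) = 1128 - (1 - 4*36) = 1128 - (1 - 144) = 1128 - 1*(-143) = 1128 + 143 = 1271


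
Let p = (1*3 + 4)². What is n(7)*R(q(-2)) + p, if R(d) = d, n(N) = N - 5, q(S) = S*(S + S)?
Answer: 65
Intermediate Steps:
q(S) = 2*S² (q(S) = S*(2*S) = 2*S²)
n(N) = -5 + N
p = 49 (p = (3 + 4)² = 7² = 49)
n(7)*R(q(-2)) + p = (-5 + 7)*(2*(-2)²) + 49 = 2*(2*4) + 49 = 2*8 + 49 = 16 + 49 = 65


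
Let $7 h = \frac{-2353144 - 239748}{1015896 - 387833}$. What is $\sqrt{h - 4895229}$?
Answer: $\frac{i \sqrt{94618392188725016521}}{4396441} \approx 2212.5 i$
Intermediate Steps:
$h = - \frac{2592892}{4396441}$ ($h = \frac{\left(-2353144 - 239748\right) \frac{1}{1015896 - 387833}}{7} = \frac{\left(-2592892\right) \frac{1}{628063}}{7} = \frac{1}{7} \left(- \frac{2592892}{628063}\right) = - \frac{2592892}{4396441} \approx -0.58977$)
$\sqrt{h - 4895229} = \sqrt{- \frac{2592892}{4396441} - 4895229} = \sqrt{- \frac{21521588072881}{4396441}} = \frac{i \sqrt{94618392188725016521}}{4396441}$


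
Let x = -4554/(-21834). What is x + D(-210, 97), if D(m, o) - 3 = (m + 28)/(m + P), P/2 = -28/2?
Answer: 81933/20621 ≈ 3.9733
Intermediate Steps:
P = -28 (P = 2*(-28/2) = 2*(-28*1/2) = 2*(-14) = -28)
D(m, o) = 3 + (28 + m)/(-28 + m) (D(m, o) = 3 + (m + 28)/(m - 28) = 3 + (28 + m)/(-28 + m))
x = 253/1213 (x = -4554*(-1/21834) = 253/1213 ≈ 0.20857)
x + D(-210, 97) = 253/1213 + 4*(-14 - 210)/(-28 - 210) = 253/1213 + 4*(-224)/(-238) = 253/1213 + 4*(-1/238)*(-224) = 253/1213 + 64/17 = 81933/20621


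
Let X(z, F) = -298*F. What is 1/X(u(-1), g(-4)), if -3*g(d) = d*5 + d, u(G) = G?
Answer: -1/2384 ≈ -0.00041946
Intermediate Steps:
g(d) = -2*d (g(d) = -(d*5 + d)/3 = -(5*d + d)/3 = -2*d)
1/X(u(-1), g(-4)) = 1/(-(-596)*(-4)) = 1/(-298*8) = 1/(-2384) = -1/2384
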